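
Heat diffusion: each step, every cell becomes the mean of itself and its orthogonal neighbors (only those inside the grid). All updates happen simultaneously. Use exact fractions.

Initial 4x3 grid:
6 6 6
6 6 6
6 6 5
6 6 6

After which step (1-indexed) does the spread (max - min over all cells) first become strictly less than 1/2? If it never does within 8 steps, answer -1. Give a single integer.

Answer: 1

Derivation:
Step 1: max=6, min=17/3, spread=1/3
  -> spread < 1/2 first at step 1
Step 2: max=6, min=689/120, spread=31/120
Step 3: max=6, min=6269/1080, spread=211/1080
Step 4: max=10753/1800, min=631103/108000, spread=14077/108000
Step 5: max=644317/108000, min=5691593/972000, spread=5363/48600
Step 6: max=357131/60000, min=171219191/29160000, spread=93859/1166400
Step 7: max=577863533/97200000, min=10287325519/1749600000, spread=4568723/69984000
Step 8: max=17314381111/2916000000, min=618075564371/104976000000, spread=8387449/167961600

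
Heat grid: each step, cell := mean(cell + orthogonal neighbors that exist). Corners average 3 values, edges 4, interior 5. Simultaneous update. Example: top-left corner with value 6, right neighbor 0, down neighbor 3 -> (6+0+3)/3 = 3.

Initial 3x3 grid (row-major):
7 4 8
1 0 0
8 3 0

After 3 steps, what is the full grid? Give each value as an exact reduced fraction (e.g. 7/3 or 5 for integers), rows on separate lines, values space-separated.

After step 1:
  4 19/4 4
  4 8/5 2
  4 11/4 1
After step 2:
  17/4 287/80 43/12
  17/5 151/50 43/20
  43/12 187/80 23/12
After step 3:
  899/240 17329/4800 2237/720
  1069/300 2899/1000 1067/400
  2237/720 4343/1600 1537/720

Answer: 899/240 17329/4800 2237/720
1069/300 2899/1000 1067/400
2237/720 4343/1600 1537/720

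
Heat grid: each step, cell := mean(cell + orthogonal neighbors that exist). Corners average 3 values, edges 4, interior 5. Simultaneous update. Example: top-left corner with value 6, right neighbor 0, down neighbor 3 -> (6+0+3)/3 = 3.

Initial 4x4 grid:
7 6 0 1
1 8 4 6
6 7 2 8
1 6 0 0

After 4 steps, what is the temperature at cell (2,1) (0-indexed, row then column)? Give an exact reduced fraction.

Answer: 768851/180000

Derivation:
Step 1: cell (2,1) = 29/5
Step 2: cell (2,1) = 449/100
Step 3: cell (2,1) = 26873/6000
Step 4: cell (2,1) = 768851/180000
Full grid after step 4:
  62027/12960 482483/108000 435847/108000 242009/64800
  1019551/216000 820513/180000 732359/180000 815669/216000
  980447/216000 768851/180000 707833/180000 791221/216000
  270797/64800 107959/27000 24533/6750 44963/12960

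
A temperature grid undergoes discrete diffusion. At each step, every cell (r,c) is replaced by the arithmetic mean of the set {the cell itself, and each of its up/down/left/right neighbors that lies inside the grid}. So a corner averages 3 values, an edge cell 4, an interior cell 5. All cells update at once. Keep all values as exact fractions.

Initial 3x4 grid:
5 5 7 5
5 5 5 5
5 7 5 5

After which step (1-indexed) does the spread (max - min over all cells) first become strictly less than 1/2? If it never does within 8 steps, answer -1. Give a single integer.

Step 1: max=17/3, min=5, spread=2/3
Step 2: max=331/60, min=31/6, spread=7/20
  -> spread < 1/2 first at step 2
Step 3: max=9727/1800, min=947/180, spread=257/1800
Step 4: max=145217/27000, min=3181/600, spread=259/3375
Step 5: max=4342739/810000, min=53923/10125, spread=3211/90000
Step 6: max=32529197/6075000, min=25935881/4860000, spread=437383/24300000
Step 7: max=7801839067/1458000000, min=519277043/97200000, spread=6341711/729000000
Step 8: max=233983425439/43740000000, min=93517905211/17496000000, spread=125774941/29160000000

Answer: 2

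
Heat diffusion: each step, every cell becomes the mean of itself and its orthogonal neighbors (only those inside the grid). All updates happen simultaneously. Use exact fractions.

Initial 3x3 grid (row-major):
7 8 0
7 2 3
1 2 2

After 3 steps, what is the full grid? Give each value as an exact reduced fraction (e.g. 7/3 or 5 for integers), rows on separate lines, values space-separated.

After step 1:
  22/3 17/4 11/3
  17/4 22/5 7/4
  10/3 7/4 7/3
After step 2:
  95/18 393/80 29/9
  1159/240 82/25 243/80
  28/9 709/240 35/18
After step 3:
  5407/1080 6677/1600 2011/540
  59393/14400 1426/375 13781/4800
  1961/540 40643/14400 2857/1080

Answer: 5407/1080 6677/1600 2011/540
59393/14400 1426/375 13781/4800
1961/540 40643/14400 2857/1080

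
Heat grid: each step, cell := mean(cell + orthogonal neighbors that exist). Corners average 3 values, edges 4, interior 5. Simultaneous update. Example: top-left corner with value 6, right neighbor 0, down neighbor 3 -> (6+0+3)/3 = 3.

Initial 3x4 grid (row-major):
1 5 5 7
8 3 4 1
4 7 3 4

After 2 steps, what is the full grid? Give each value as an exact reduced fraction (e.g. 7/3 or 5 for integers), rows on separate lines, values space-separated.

After step 1:
  14/3 7/2 21/4 13/3
  4 27/5 16/5 4
  19/3 17/4 9/2 8/3
After step 2:
  73/18 1129/240 977/240 163/36
  51/10 407/100 447/100 71/20
  175/36 1229/240 877/240 67/18

Answer: 73/18 1129/240 977/240 163/36
51/10 407/100 447/100 71/20
175/36 1229/240 877/240 67/18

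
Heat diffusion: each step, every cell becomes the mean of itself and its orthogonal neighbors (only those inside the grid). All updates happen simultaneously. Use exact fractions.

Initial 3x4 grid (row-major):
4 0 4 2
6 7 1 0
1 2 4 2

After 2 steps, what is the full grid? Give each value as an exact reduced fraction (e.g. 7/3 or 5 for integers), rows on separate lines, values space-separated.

Answer: 139/36 361/120 107/40 5/3
421/120 363/100 233/100 169/80
11/3 239/80 219/80 11/6

Derivation:
After step 1:
  10/3 15/4 7/4 2
  9/2 16/5 16/5 5/4
  3 7/2 9/4 2
After step 2:
  139/36 361/120 107/40 5/3
  421/120 363/100 233/100 169/80
  11/3 239/80 219/80 11/6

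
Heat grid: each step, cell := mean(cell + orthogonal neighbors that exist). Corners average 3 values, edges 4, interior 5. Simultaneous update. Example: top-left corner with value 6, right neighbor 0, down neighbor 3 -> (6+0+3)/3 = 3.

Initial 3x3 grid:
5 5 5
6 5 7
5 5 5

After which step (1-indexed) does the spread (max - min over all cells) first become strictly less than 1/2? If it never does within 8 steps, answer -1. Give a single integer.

Answer: 2

Derivation:
Step 1: max=17/3, min=5, spread=2/3
Step 2: max=673/120, min=187/36, spread=149/360
  -> spread < 1/2 first at step 2
Step 3: max=5903/1080, min=75737/14400, spread=8909/43200
Step 4: max=2349757/432000, min=686767/129600, spread=181601/1296000
Step 5: max=21015587/3888000, min=275667233/51840000, spread=13621781/155520000
Step 6: max=8389748113/1555200000, min=2489582503/466560000, spread=273419309/4665600000
Step 7: max=75333985583/13996800000, min=997126496297/186624000000, spread=21979934429/559872000000
Step 8: max=30108555223717/5598720000000, min=8987525541727/1679616000000, spread=450410253881/16796160000000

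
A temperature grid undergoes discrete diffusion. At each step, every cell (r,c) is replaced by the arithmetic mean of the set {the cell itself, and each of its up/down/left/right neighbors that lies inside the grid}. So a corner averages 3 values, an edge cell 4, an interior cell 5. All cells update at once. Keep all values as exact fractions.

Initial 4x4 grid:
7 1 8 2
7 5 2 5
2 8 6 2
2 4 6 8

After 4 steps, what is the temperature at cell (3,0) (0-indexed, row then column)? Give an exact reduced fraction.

Answer: 37013/8100

Derivation:
Step 1: cell (3,0) = 8/3
Step 2: cell (3,0) = 149/36
Step 3: cell (3,0) = 119/27
Step 4: cell (3,0) = 37013/8100
Full grid after step 4:
  52583/10800 10493/2250 10199/2250 45941/10800
  171073/36000 144031/30000 45371/10000 18211/4000
  505151/108000 8509/1800 27592/5625 20629/4320
  37013/8100 517421/108000 107081/21600 16483/3240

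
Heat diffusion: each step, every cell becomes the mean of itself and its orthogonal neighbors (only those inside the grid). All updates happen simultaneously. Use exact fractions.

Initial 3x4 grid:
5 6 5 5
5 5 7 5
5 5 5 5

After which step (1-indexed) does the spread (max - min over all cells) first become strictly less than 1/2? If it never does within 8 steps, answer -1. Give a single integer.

Answer: 3

Derivation:
Step 1: max=23/4, min=5, spread=3/4
Step 2: max=111/20, min=5, spread=11/20
Step 3: max=109/20, min=1861/360, spread=101/360
  -> spread < 1/2 first at step 3
Step 4: max=23273/4320, min=11179/2160, spread=61/288
Step 5: max=193241/36000, min=4519/864, spread=464/3375
Step 6: max=83336513/15552000, min=20370667/3888000, spread=370769/3110400
Step 7: max=4986525907/933120000, min=1226934793/233280000, spread=5252449/62208000
Step 8: max=298929797993/55987200000, min=910124507/172800000, spread=161978309/2239488000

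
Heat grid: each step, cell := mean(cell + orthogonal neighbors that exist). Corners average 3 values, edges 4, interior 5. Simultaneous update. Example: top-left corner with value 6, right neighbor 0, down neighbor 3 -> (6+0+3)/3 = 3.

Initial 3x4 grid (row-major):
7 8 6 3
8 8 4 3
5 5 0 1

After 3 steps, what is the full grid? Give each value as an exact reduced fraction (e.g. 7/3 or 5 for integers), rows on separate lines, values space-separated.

After step 1:
  23/3 29/4 21/4 4
  7 33/5 21/5 11/4
  6 9/2 5/2 4/3
After step 2:
  263/36 803/120 207/40 4
  409/60 591/100 213/50 737/240
  35/6 49/10 47/15 79/36
After step 3:
  7493/1080 11287/1800 3019/600 2939/720
  23279/3600 17147/3000 25859/6000 48691/14400
  117/20 5933/1200 13039/3600 6047/2160

Answer: 7493/1080 11287/1800 3019/600 2939/720
23279/3600 17147/3000 25859/6000 48691/14400
117/20 5933/1200 13039/3600 6047/2160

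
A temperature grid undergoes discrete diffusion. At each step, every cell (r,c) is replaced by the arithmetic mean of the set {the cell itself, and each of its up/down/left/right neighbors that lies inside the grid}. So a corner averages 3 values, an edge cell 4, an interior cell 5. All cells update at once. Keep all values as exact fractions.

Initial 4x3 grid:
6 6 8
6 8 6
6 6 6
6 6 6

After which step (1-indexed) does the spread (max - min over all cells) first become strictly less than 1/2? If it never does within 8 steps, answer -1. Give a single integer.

Answer: 5

Derivation:
Step 1: max=7, min=6, spread=1
Step 2: max=62/9, min=6, spread=8/9
Step 3: max=23909/3600, min=1213/200, spread=83/144
Step 4: max=214769/32400, min=21991/3600, spread=337/648
Step 5: max=12724021/1944000, min=1479551/240000, spread=7396579/19440000
  -> spread < 1/2 first at step 5
Step 6: max=760142039/116640000, min=40103273/6480000, spread=61253/186624
Step 7: max=45339941401/6998400000, min=2419078057/388800000, spread=14372291/55987200
Step 8: max=2711158572059/419904000000, min=145603492163/23328000000, spread=144473141/671846400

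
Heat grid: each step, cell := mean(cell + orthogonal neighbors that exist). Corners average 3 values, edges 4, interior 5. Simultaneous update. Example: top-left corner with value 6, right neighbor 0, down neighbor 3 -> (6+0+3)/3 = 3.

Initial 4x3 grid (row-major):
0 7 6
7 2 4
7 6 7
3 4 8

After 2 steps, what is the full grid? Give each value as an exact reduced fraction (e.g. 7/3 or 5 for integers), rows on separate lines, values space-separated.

After step 1:
  14/3 15/4 17/3
  4 26/5 19/4
  23/4 26/5 25/4
  14/3 21/4 19/3
After step 2:
  149/36 1157/240 85/18
  1177/240 229/50 82/15
  1177/240 553/100 169/30
  47/9 429/80 107/18

Answer: 149/36 1157/240 85/18
1177/240 229/50 82/15
1177/240 553/100 169/30
47/9 429/80 107/18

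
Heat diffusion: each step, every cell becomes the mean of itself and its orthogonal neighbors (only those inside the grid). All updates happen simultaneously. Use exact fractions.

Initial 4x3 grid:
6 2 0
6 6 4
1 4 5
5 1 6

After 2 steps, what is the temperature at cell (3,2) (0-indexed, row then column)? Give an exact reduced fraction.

Step 1: cell (3,2) = 4
Step 2: cell (3,2) = 17/4
Full grid after step 2:
  155/36 437/120 37/12
  1069/240 99/25 149/40
  869/240 411/100 159/40
  31/9 103/30 17/4

Answer: 17/4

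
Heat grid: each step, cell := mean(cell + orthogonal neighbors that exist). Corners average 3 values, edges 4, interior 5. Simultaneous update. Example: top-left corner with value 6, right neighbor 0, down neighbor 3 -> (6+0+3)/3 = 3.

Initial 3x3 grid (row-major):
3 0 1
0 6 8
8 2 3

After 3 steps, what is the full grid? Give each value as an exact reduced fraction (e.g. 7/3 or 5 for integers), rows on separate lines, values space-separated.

Answer: 1909/720 7309/2400 571/180
48529/14400 2531/750 27827/7200
1973/540 58979/14400 8777/2160

Derivation:
After step 1:
  1 5/2 3
  17/4 16/5 9/2
  10/3 19/4 13/3
After step 2:
  31/12 97/40 10/3
  707/240 96/25 451/120
  37/9 937/240 163/36
After step 3:
  1909/720 7309/2400 571/180
  48529/14400 2531/750 27827/7200
  1973/540 58979/14400 8777/2160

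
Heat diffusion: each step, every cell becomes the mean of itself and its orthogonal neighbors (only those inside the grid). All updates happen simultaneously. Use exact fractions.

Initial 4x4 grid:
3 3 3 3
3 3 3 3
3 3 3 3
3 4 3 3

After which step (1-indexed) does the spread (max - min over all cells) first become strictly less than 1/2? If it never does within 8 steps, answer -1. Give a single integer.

Answer: 1

Derivation:
Step 1: max=10/3, min=3, spread=1/3
  -> spread < 1/2 first at step 1
Step 2: max=391/120, min=3, spread=31/120
Step 3: max=3451/1080, min=3, spread=211/1080
Step 4: max=340843/108000, min=3, spread=16843/108000
Step 5: max=3054643/972000, min=27079/9000, spread=130111/972000
Step 6: max=91122367/29160000, min=1627159/540000, spread=3255781/29160000
Step 7: max=2724753691/874800000, min=1631107/540000, spread=82360351/874800000
Step 8: max=81483316891/26244000000, min=294106441/97200000, spread=2074577821/26244000000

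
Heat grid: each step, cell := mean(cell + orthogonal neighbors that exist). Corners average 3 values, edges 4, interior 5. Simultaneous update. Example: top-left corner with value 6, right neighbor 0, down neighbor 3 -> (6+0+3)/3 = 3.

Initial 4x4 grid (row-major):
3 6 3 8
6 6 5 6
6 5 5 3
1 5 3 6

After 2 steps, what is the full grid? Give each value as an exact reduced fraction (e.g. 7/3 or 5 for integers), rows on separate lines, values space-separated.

After step 1:
  5 9/2 11/2 17/3
  21/4 28/5 5 11/2
  9/2 27/5 21/5 5
  4 7/2 19/4 4
After step 2:
  59/12 103/20 31/6 50/9
  407/80 103/20 129/25 127/24
  383/80 116/25 487/100 187/40
  4 353/80 329/80 55/12

Answer: 59/12 103/20 31/6 50/9
407/80 103/20 129/25 127/24
383/80 116/25 487/100 187/40
4 353/80 329/80 55/12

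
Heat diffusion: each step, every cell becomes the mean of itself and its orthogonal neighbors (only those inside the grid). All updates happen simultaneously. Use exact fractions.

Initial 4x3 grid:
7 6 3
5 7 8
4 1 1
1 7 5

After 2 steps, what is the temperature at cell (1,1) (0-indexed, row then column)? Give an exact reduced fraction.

Answer: 513/100

Derivation:
Step 1: cell (1,1) = 27/5
Step 2: cell (1,1) = 513/100
Full grid after step 2:
  35/6 1369/240 97/18
  199/40 513/100 587/120
  33/8 97/25 101/24
  41/12 95/24 139/36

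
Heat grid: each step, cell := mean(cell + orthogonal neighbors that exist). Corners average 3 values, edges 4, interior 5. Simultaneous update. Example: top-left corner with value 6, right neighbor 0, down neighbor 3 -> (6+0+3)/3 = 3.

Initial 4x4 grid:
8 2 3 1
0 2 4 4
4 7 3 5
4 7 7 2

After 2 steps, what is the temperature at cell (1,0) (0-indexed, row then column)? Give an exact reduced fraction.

Answer: 163/48

Derivation:
Step 1: cell (1,0) = 7/2
Step 2: cell (1,0) = 163/48
Full grid after step 2:
  127/36 151/48 727/240 26/9
  163/48 361/100 87/25 193/60
  337/80 114/25 17/4 253/60
  5 103/20 313/60 155/36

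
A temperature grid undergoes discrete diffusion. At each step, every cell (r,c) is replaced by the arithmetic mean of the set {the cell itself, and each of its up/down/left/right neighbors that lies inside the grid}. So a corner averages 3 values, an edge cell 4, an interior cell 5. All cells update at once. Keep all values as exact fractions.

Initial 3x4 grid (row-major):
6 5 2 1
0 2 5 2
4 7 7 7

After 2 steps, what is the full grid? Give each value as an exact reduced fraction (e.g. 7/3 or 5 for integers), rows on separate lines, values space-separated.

After step 1:
  11/3 15/4 13/4 5/3
  3 19/5 18/5 15/4
  11/3 5 13/2 16/3
After step 2:
  125/36 217/60 46/15 26/9
  53/15 383/100 209/50 287/80
  35/9 569/120 613/120 187/36

Answer: 125/36 217/60 46/15 26/9
53/15 383/100 209/50 287/80
35/9 569/120 613/120 187/36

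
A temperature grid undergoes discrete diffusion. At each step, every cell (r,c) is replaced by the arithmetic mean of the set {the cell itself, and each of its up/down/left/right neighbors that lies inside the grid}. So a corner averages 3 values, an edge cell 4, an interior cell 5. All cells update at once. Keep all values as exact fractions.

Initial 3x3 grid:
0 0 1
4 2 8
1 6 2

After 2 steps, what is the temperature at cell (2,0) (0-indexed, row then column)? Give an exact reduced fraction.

Step 1: cell (2,0) = 11/3
Step 2: cell (2,0) = 49/18
Full grid after step 2:
  23/18 109/48 7/3
  43/16 5/2 187/48
  49/18 63/16 34/9

Answer: 49/18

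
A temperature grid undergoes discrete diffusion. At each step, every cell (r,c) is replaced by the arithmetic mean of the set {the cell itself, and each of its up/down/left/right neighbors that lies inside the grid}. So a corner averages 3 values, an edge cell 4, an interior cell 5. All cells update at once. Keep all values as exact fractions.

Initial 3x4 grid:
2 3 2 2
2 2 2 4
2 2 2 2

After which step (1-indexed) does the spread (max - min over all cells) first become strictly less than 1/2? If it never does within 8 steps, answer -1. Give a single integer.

Answer: 3

Derivation:
Step 1: max=8/3, min=2, spread=2/3
Step 2: max=307/120, min=2, spread=67/120
Step 3: max=334/135, min=371/180, spread=223/540
  -> spread < 1/2 first at step 3
Step 4: max=156481/64800, min=11353/5400, spread=4049/12960
Step 5: max=9298409/3888000, min=230129/108000, spread=202753/777600
Step 6: max=551413351/233280000, min=20968999/9720000, spread=385259/1866240
Step 7: max=32831759909/13996800000, min=1268985091/583200000, spread=95044709/559872000
Step 8: max=1956192336031/839808000000, min=8523315341/3888000000, spread=921249779/6718464000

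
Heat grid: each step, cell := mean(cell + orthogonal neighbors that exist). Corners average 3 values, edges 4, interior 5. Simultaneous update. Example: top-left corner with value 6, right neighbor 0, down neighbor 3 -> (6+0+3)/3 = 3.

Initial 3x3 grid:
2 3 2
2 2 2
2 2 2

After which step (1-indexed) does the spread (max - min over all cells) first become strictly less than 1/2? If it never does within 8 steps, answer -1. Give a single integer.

Answer: 1

Derivation:
Step 1: max=7/3, min=2, spread=1/3
  -> spread < 1/2 first at step 1
Step 2: max=547/240, min=2, spread=67/240
Step 3: max=4757/2160, min=407/200, spread=1807/10800
Step 4: max=1885963/864000, min=11161/5400, spread=33401/288000
Step 5: max=16781933/7776000, min=1123391/540000, spread=3025513/38880000
Step 6: max=6685726867/3110400000, min=60355949/28800000, spread=53531/995328
Step 7: max=399280925849/186624000000, min=16343116051/7776000000, spread=450953/11943936
Step 8: max=23903783560603/11197440000000, min=1967248610519/933120000000, spread=3799043/143327232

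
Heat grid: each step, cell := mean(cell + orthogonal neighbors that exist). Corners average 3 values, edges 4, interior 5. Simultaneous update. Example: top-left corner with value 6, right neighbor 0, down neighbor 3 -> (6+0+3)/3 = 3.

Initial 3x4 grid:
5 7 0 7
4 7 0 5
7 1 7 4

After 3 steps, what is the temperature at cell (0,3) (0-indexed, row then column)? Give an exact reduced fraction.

Answer: 2911/720

Derivation:
Step 1: cell (0,3) = 4
Step 2: cell (0,3) = 23/6
Step 3: cell (0,3) = 2911/720
Full grid after step 3:
  1291/270 33041/7200 9487/2400 2911/720
  71287/14400 12889/3000 25253/6000 14263/3600
  3331/720 2743/600 14593/3600 4609/1080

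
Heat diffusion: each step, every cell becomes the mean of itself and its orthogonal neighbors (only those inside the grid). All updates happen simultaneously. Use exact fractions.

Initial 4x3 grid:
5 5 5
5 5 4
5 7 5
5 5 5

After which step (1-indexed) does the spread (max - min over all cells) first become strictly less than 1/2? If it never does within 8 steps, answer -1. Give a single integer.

Answer: 3

Derivation:
Step 1: max=11/2, min=14/3, spread=5/6
Step 2: max=537/100, min=173/36, spread=127/225
Step 3: max=12707/2400, min=2653/540, spread=8243/21600
  -> spread < 1/2 first at step 3
Step 4: max=113987/21600, min=80239/16200, spread=4201/12960
Step 5: max=6793903/1296000, min=4861811/972000, spread=186893/777600
Step 6: max=406616117/77760000, min=293024269/58320000, spread=1910051/9331200
Step 7: max=24303228703/4665600000, min=17664423971/3499200000, spread=90079609/559872000
Step 8: max=1454620663277/279936000000, min=1062957658489/209952000000, spread=896250847/6718464000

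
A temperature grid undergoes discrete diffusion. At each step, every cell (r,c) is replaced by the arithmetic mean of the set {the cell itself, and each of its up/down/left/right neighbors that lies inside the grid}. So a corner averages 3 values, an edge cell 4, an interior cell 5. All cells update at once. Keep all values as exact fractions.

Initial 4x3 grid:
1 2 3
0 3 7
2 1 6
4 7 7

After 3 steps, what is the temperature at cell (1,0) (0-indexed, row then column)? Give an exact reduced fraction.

Answer: 5473/2400

Derivation:
Step 1: cell (1,0) = 3/2
Step 2: cell (1,0) = 137/80
Step 3: cell (1,0) = 5473/2400
Full grid after step 3:
  691/360 4277/1600 2467/720
  5473/2400 2987/1000 2387/600
  21239/7200 973/250 16607/3600
  1021/270 21221/4800 11203/2160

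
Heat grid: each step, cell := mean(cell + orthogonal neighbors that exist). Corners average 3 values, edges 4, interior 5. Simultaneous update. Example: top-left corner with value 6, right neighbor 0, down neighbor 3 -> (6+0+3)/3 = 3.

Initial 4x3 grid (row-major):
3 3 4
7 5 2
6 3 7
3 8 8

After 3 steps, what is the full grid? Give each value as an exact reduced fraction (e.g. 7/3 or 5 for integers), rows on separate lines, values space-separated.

After step 1:
  13/3 15/4 3
  21/4 4 9/2
  19/4 29/5 5
  17/3 11/2 23/3
After step 2:
  40/9 181/48 15/4
  55/12 233/50 33/8
  161/30 501/100 689/120
  191/36 739/120 109/18
After step 3:
  1843/432 59851/14400 559/144
  17149/3600 26579/6000 5483/1200
  18239/3600 8081/1500 18839/3600
  6059/1080 40553/7200 808/135

Answer: 1843/432 59851/14400 559/144
17149/3600 26579/6000 5483/1200
18239/3600 8081/1500 18839/3600
6059/1080 40553/7200 808/135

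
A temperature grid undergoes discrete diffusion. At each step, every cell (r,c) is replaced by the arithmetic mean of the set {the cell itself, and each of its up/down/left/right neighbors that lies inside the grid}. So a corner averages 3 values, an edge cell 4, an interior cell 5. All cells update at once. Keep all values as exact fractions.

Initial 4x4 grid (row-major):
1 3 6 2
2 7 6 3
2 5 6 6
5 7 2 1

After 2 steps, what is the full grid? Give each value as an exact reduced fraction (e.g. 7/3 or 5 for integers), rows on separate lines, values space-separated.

Answer: 37/12 151/40 533/120 73/18
131/40 457/100 237/50 1051/240
497/120 93/20 24/5 65/16
155/36 1129/240 67/16 11/3

Derivation:
After step 1:
  2 17/4 17/4 11/3
  3 23/5 28/5 17/4
  7/2 27/5 5 4
  14/3 19/4 4 3
After step 2:
  37/12 151/40 533/120 73/18
  131/40 457/100 237/50 1051/240
  497/120 93/20 24/5 65/16
  155/36 1129/240 67/16 11/3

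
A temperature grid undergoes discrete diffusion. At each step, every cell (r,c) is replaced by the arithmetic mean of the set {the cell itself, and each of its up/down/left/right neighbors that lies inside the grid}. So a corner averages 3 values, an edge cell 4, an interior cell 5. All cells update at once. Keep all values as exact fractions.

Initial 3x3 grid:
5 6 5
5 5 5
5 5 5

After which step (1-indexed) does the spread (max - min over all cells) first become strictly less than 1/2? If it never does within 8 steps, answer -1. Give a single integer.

Step 1: max=16/3, min=5, spread=1/3
  -> spread < 1/2 first at step 1
Step 2: max=1267/240, min=5, spread=67/240
Step 3: max=11237/2160, min=1007/200, spread=1807/10800
Step 4: max=4477963/864000, min=27361/5400, spread=33401/288000
Step 5: max=40109933/7776000, min=2743391/540000, spread=3025513/38880000
Step 6: max=16016926867/3110400000, min=146755949/28800000, spread=53531/995328
Step 7: max=959152925849/186624000000, min=39671116051/7776000000, spread=450953/11943936
Step 8: max=57496103560603/11197440000000, min=4766608610519/933120000000, spread=3799043/143327232

Answer: 1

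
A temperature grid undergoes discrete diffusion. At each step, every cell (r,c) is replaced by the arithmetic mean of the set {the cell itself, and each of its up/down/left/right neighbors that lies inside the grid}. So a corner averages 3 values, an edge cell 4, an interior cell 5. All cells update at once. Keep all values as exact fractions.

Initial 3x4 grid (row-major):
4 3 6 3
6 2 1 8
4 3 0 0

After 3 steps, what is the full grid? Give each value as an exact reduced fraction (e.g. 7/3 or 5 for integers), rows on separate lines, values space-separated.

Answer: 415/108 13417/3600 1609/450 2101/540
13277/3600 19387/6000 19247/6000 11347/3600
1453/432 21209/7200 17869/7200 5929/2160

Derivation:
After step 1:
  13/3 15/4 13/4 17/3
  4 3 17/5 3
  13/3 9/4 1 8/3
After step 2:
  145/36 43/12 241/60 143/36
  47/12 82/25 273/100 221/60
  127/36 127/48 559/240 20/9
After step 3:
  415/108 13417/3600 1609/450 2101/540
  13277/3600 19387/6000 19247/6000 11347/3600
  1453/432 21209/7200 17869/7200 5929/2160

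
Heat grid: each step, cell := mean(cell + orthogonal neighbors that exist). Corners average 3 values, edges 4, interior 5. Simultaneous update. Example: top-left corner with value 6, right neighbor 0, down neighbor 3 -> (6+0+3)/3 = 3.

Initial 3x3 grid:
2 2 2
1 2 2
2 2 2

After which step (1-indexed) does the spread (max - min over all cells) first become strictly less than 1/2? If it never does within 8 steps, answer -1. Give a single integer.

Step 1: max=2, min=5/3, spread=1/3
  -> spread < 1/2 first at step 1
Step 2: max=2, min=413/240, spread=67/240
Step 3: max=393/200, min=3883/2160, spread=1807/10800
Step 4: max=10439/5400, min=1570037/864000, spread=33401/288000
Step 5: max=1036609/540000, min=14322067/7776000, spread=3025513/38880000
Step 6: max=54844051/28800000, min=5755873133/3110400000, spread=53531/995328
Step 7: max=14760883949/7776000000, min=347215074151/186624000000, spread=450953/11943936
Step 8: max=1765231389481/933120000000, min=20885976439397/11197440000000, spread=3799043/143327232

Answer: 1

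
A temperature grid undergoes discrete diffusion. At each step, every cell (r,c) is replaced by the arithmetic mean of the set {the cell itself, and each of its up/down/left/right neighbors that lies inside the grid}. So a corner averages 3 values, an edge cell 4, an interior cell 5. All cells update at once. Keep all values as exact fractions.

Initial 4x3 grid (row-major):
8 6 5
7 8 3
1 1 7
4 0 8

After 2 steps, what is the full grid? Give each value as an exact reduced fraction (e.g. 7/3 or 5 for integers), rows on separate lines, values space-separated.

Answer: 79/12 281/48 103/18
85/16 269/50 121/24
859/240 393/100 189/40
49/18 799/240 13/3

Derivation:
After step 1:
  7 27/4 14/3
  6 5 23/4
  13/4 17/5 19/4
  5/3 13/4 5
After step 2:
  79/12 281/48 103/18
  85/16 269/50 121/24
  859/240 393/100 189/40
  49/18 799/240 13/3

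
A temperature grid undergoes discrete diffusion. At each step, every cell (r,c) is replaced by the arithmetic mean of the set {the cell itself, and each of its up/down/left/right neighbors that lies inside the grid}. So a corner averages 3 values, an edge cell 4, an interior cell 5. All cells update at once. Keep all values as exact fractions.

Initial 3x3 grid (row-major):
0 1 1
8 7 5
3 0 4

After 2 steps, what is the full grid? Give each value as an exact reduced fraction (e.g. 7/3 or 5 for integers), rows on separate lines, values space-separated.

Answer: 13/4 707/240 53/18
461/120 187/50 827/240
35/9 431/120 43/12

Derivation:
After step 1:
  3 9/4 7/3
  9/2 21/5 17/4
  11/3 7/2 3
After step 2:
  13/4 707/240 53/18
  461/120 187/50 827/240
  35/9 431/120 43/12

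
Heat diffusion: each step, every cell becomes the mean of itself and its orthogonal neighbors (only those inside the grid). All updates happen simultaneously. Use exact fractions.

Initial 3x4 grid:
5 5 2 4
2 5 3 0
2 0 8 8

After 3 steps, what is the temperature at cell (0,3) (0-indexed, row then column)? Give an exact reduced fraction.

Answer: 1211/360

Derivation:
Step 1: cell (0,3) = 2
Step 2: cell (0,3) = 37/12
Step 3: cell (0,3) = 1211/360
Full grid after step 3:
  169/48 8737/2400 8297/2400 1211/360
  24041/7200 20633/6000 1403/375 54307/14400
  325/108 12643/3600 3577/900 9101/2160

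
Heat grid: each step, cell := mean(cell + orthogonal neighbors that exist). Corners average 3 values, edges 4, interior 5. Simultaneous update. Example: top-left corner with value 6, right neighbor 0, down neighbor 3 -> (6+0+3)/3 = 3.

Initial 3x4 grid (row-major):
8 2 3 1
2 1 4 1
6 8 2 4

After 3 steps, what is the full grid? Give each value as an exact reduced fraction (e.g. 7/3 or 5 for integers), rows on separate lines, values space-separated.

After step 1:
  4 7/2 5/2 5/3
  17/4 17/5 11/5 5/2
  16/3 17/4 9/2 7/3
After step 2:
  47/12 67/20 37/15 20/9
  1019/240 88/25 151/50 87/40
  83/18 1049/240 797/240 28/9
After step 3:
  307/80 497/150 9953/3600 2471/1080
  58657/14400 1388/375 5801/2000 6317/2400
  2381/540 28481/7200 24881/7200 6197/2160

Answer: 307/80 497/150 9953/3600 2471/1080
58657/14400 1388/375 5801/2000 6317/2400
2381/540 28481/7200 24881/7200 6197/2160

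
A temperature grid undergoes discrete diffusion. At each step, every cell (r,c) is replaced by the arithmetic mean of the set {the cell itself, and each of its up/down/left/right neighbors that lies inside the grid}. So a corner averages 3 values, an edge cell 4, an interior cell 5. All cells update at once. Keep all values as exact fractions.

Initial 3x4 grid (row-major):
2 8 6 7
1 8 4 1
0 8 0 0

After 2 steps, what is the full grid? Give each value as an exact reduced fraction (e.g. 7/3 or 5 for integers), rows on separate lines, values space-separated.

After step 1:
  11/3 6 25/4 14/3
  11/4 29/5 19/5 3
  3 4 3 1/3
After step 2:
  149/36 1303/240 1243/240 167/36
  913/240 447/100 437/100 59/20
  13/4 79/20 167/60 19/9

Answer: 149/36 1303/240 1243/240 167/36
913/240 447/100 437/100 59/20
13/4 79/20 167/60 19/9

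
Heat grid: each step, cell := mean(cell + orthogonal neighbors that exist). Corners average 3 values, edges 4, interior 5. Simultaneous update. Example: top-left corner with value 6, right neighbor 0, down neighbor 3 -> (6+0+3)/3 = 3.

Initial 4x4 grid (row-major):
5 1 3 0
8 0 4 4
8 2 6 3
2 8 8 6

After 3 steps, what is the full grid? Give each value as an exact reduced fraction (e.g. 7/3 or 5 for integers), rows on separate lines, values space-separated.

Answer: 829/216 23887/7200 791/288 5879/2160
31567/7200 11297/3000 169/48 2387/720
3911/800 9637/2000 13529/3000 16619/3600
3911/720 527/100 2473/450 5693/1080

Derivation:
After step 1:
  14/3 9/4 2 7/3
  21/4 3 17/5 11/4
  5 24/5 23/5 19/4
  6 5 7 17/3
After step 2:
  73/18 143/48 599/240 85/36
  215/48 187/50 63/20 397/120
  421/80 112/25 491/100 533/120
  16/3 57/10 167/30 209/36
After step 3:
  829/216 23887/7200 791/288 5879/2160
  31567/7200 11297/3000 169/48 2387/720
  3911/800 9637/2000 13529/3000 16619/3600
  3911/720 527/100 2473/450 5693/1080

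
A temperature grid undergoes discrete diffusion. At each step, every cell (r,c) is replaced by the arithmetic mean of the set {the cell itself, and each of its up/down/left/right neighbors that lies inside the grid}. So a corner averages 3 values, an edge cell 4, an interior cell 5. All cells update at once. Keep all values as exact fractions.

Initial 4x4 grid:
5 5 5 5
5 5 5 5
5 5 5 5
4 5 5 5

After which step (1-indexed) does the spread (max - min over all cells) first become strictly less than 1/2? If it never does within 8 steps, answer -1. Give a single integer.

Step 1: max=5, min=14/3, spread=1/3
  -> spread < 1/2 first at step 1
Step 2: max=5, min=85/18, spread=5/18
Step 3: max=5, min=1039/216, spread=41/216
Step 4: max=5, min=31357/6480, spread=1043/6480
Step 5: max=5, min=946447/194400, spread=25553/194400
Step 6: max=89921/18000, min=28488541/5832000, spread=645863/5832000
Step 7: max=599029/120000, min=857158309/174960000, spread=16225973/174960000
Step 8: max=269299/54000, min=25766522017/5248800000, spread=409340783/5248800000

Answer: 1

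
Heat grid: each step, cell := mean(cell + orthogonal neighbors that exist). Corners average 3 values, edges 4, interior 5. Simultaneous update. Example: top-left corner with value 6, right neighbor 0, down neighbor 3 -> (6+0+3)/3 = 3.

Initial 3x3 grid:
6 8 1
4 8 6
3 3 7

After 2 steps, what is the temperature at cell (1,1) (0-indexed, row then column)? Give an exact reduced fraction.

Answer: 551/100

Derivation:
Step 1: cell (1,1) = 29/5
Step 2: cell (1,1) = 551/100
Full grid after step 2:
  17/3 451/80 65/12
  1223/240 551/100 649/120
  83/18 1183/240 193/36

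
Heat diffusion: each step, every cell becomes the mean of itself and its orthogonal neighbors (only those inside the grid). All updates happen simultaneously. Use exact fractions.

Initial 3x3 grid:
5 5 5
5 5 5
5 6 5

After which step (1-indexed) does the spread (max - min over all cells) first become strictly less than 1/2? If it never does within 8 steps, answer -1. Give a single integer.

Step 1: max=16/3, min=5, spread=1/3
  -> spread < 1/2 first at step 1
Step 2: max=1267/240, min=5, spread=67/240
Step 3: max=11237/2160, min=1007/200, spread=1807/10800
Step 4: max=4477963/864000, min=27361/5400, spread=33401/288000
Step 5: max=40109933/7776000, min=2743391/540000, spread=3025513/38880000
Step 6: max=16016926867/3110400000, min=146755949/28800000, spread=53531/995328
Step 7: max=959152925849/186624000000, min=39671116051/7776000000, spread=450953/11943936
Step 8: max=57496103560603/11197440000000, min=4766608610519/933120000000, spread=3799043/143327232

Answer: 1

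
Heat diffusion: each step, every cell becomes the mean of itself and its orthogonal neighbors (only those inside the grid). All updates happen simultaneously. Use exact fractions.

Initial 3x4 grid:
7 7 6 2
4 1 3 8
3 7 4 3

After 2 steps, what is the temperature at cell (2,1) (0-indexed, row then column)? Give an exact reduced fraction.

Answer: 64/15

Derivation:
Step 1: cell (2,1) = 15/4
Step 2: cell (2,1) = 64/15
Full grid after step 2:
  5 403/80 1169/240 83/18
  1129/240 431/100 431/100 281/60
  73/18 64/15 87/20 53/12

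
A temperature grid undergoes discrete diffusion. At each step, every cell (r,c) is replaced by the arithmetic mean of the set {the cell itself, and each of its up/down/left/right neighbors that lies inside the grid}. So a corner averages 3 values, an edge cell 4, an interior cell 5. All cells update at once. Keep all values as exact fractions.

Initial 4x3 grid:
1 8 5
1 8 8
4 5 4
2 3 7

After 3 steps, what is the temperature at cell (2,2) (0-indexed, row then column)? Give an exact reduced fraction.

Answer: 38743/7200

Derivation:
Step 1: cell (2,2) = 6
Step 2: cell (2,2) = 1303/240
Step 3: cell (2,2) = 38743/7200
Full grid after step 3:
  487/108 37853/7200 865/144
  15169/3600 30899/6000 13921/2400
  197/50 6961/1500 38743/7200
  2681/720 62561/14400 5249/1080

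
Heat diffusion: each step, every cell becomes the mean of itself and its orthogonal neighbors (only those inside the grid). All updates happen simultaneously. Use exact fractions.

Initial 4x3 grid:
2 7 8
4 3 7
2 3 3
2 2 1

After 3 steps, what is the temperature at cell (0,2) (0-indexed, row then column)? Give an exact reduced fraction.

Answer: 11843/2160

Derivation:
Step 1: cell (0,2) = 22/3
Step 2: cell (0,2) = 211/36
Step 3: cell (0,2) = 11843/2160
Full grid after step 3:
  4699/1080 8701/1800 11843/2160
  6431/1800 25747/6000 33299/7200
  3469/1200 6089/2000 8513/2400
  277/120 1003/400 213/80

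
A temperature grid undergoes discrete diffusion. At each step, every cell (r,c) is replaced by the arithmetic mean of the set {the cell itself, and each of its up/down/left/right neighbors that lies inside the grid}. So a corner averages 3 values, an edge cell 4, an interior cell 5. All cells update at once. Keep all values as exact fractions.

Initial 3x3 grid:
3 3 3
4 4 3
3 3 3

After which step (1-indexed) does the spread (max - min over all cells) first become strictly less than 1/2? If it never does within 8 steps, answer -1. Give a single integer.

Step 1: max=7/2, min=3, spread=1/2
Step 2: max=407/120, min=253/80, spread=11/48
  -> spread < 1/2 first at step 2
Step 3: max=24199/7200, min=383/120, spread=1219/7200
Step 4: max=1436603/432000, min=308759/96000, spread=755/6912
Step 5: max=85865491/25920000, min=55920119/17280000, spread=6353/82944
Step 6: max=5130658127/1555200000, min=3364677293/1036800000, spread=53531/995328
Step 7: max=307176444319/93312000000, min=7497614173/2304000000, spread=450953/11943936
Step 8: max=18396509793443/5598720000000, min=12165406450837/3732480000000, spread=3799043/143327232

Answer: 2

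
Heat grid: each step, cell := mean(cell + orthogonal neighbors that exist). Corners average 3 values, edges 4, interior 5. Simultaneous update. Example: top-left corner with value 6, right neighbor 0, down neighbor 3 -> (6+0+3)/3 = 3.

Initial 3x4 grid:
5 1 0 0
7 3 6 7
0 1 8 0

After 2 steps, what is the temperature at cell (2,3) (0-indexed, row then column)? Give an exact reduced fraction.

Step 1: cell (2,3) = 5
Step 2: cell (2,3) = 4
Full grid after step 2:
  31/9 179/60 167/60 22/9
  287/80 87/25 343/100 923/240
  113/36 781/240 331/80 4

Answer: 4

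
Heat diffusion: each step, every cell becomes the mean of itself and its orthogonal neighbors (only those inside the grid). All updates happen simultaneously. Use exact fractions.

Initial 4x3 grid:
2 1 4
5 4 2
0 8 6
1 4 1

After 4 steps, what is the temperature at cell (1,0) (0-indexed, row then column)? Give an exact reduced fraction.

Step 1: cell (1,0) = 11/4
Step 2: cell (1,0) = 155/48
Step 3: cell (1,0) = 22699/7200
Step 4: cell (1,0) = 694543/216000
Full grid after step 4:
  396683/129600 304753/96000 425683/129600
  694543/216000 404701/120000 762293/216000
  708583/216000 636839/180000 797833/216000
  106457/32400 1501381/432000 119657/32400

Answer: 694543/216000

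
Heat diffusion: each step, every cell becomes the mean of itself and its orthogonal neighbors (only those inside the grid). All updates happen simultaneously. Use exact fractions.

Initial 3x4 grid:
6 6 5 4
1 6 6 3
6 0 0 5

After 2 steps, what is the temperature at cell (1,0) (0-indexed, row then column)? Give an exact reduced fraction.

Answer: 913/240

Derivation:
Step 1: cell (1,0) = 19/4
Step 2: cell (1,0) = 913/240
Full grid after step 2:
  89/18 287/60 19/4 55/12
  913/240 213/50 203/50 91/24
  121/36 713/240 149/48 119/36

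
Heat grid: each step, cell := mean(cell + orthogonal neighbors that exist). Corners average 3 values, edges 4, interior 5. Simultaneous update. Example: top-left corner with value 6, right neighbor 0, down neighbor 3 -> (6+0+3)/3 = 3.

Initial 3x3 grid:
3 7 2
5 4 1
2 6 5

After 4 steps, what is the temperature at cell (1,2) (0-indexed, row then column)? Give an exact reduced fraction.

Answer: 26203/6750

Derivation:
Step 1: cell (1,2) = 3
Step 2: cell (1,2) = 56/15
Step 3: cell (1,2) = 6659/1800
Step 4: cell (1,2) = 26203/6750
Full grid after step 4:
  29489/7200 54281/13500 123463/32400
  1801867/432000 1426883/360000 26203/6750
  532177/129600 3507359/864000 167209/43200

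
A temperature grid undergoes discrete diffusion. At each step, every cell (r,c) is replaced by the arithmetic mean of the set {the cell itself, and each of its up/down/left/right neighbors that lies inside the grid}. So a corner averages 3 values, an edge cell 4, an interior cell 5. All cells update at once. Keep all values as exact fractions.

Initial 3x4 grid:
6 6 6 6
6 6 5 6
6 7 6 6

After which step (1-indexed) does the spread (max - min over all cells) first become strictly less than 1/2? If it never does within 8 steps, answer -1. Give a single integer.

Step 1: max=19/3, min=23/4, spread=7/12
Step 2: max=223/36, min=35/6, spread=13/36
  -> spread < 1/2 first at step 2
Step 3: max=2653/432, min=2113/360, spread=587/2160
Step 4: max=395363/64800, min=253777/43200, spread=5879/25920
Step 5: max=2950649/486000, min=15282293/2592000, spread=272701/1555200
Step 6: max=705897349/116640000, min=919022107/155520000, spread=2660923/18662400
Step 7: max=42242524991/6998400000, min=55268121713/9331200000, spread=126629393/1119744000
Step 8: max=2529787212769/419904000000, min=3321726750067/559872000000, spread=1231748807/13436928000

Answer: 2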